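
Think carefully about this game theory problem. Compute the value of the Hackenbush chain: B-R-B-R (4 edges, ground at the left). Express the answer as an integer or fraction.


Edges (from ground): B-R-B-R
By Berlekamp's sign-expansion rule, a Blue-Red Hackenbush stalk has the value of the surreal number whose sign sequence is the edge sequence with B -> + and R -> -.
Sign sequence: +-+-
Trace the sign expansion in the surreal number tree, starting from 0:
Edge 1: B (sign +) -> bounds (0, +inf), value = 1
Edge 2: R (sign -) -> bounds (0, 1), value = 1/2
Edge 3: B (sign +) -> bounds (1/2, 1), value = 3/4
Edge 4: R (sign -) -> bounds (1/2, 3/4), value = 5/8
Game value = 5/8

5/8


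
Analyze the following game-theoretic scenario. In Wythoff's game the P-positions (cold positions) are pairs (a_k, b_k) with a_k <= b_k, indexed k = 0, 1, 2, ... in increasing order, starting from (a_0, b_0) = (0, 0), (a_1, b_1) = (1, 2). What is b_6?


By Wythoff's theorem, a_k = floor(k * phi) and b_k = floor(k * phi^2) = a_k + k, where phi = (1 + sqrt(5))/2 is the golden ratio.
phi = (1 + sqrt(5))/2 = 1.618034
phi^2 = phi + 1 = 2.618034
k = 6
k * phi^2 = 6 * 2.618034 = 15.708204
b_6 = floor(k * phi^2) = 15 (check: a_6 + k = 9 + 6 = 15)

15


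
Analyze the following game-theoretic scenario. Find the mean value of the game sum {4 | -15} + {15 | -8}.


G1 = {4 | -15}, G2 = {15 | -8}
Each is a switch {a | b} with numbers a > b; its mean value is (a + b)/2, and mean value is additive over game sums: m(G1 + G2) = m(G1) + m(G2).
Mean of G1 = (4 + (-15))/2 = -11/2 = -11/2
Mean of G2 = (15 + (-8))/2 = 7/2 = 7/2
Mean of G1 + G2 = -11/2 + 7/2 = -2

-2


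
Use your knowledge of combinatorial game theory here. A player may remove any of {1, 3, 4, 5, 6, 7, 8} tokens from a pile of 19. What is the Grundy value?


The subtraction set is S = {1, 3, 4, 5, 6, 7, 8}.
G(k) = mex{ G(k - s) : s in S, s <= k }. We compute iteratively: G(0) = 0.
G(1) = mex({0}) = 1
G(2) = mex({1}) = 0
G(3) = mex({0}) = 1
G(4) = mex({0, 1}) = 2
G(5) = mex({0, 1, 2}) = 3
G(6) = mex({0, 1, 3}) = 2
G(7) = mex({0, 1, 2}) = 3
G(8) = mex({0, 1, 2, 3}) = 4
G(9) = mex({0, 1, 2, 3, 4}) = 5
G(10) = mex({0, 1, 2, 3, 5}) = 4
G(11) = mex({1, 2, 3, 4}) = 0
G(12) = mex({0, 2, 3, 4, 5}) = 1
G(13) = mex({1, 2, 3, 4, 5}) = 0
G(14) = mex({0, 2, 3, 4, 5}) = 1
G(15) = mex({0, 1, 3, 4, 5}) = 2
G(16) = mex({0, 1, 2, 4, 5}) = 3
G(17) = mex({0, 1, 3, 4, 5}) = 2
G(18) = mex({0, 1, 2, 4}) = 3
Observe that G(11)..G(18) = 0, 1, 0, 1, 2, 3, 2, 3 repeats G(0)..G(7) = 0, 1, 0, 1, 2, 3, 2, 3.
For k >= max(S) = 8, G(k) is determined by the previous 8 values G(k-8)..G(k-1); a window of 8 consecutive values has recurred shifted by 11, so by induction G(k + 11) = G(k) for all k >= 0: the sequence is periodic from the start with period 11.
One period: G(0..10) = 0, 1, 0, 1, 2, 3, 2, 3, 4, 5, 4.
19 mod 11 = 8, so G(19) = G(8) = 4.

4


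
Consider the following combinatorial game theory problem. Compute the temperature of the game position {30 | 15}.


The game is {30 | 15}, a switch {a | b} with numbers a > b.
Cooling {a | b} by t gives {a - t | b + t}, which stops being hot when a - t = b + t, i.e. at t = (a - b)/2. So the temperature of a switch is (a - b)/2.
Temperature = (Left option - Right option) / 2
= (30 - (15)) / 2
= 15 / 2
= 15/2

15/2


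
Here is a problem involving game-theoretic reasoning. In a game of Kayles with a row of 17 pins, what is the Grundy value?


Kayles: a move removes 1 or 2 adjacent pins from a contiguous row.
Removing pins from a row of k leaves two independent rows (a, b) with a + b = k - 1 (one pin) or a + b = k - 2 (two pins); an end removal gives a = 0.
By Sprague-Grundy, G(k) = mex{ G(a) XOR G(b) } over all these splits. G(0) = 0.
G(1): splits (0,0):0^0=0 -> mex({0}) = 1
G(2): splits (0,1):0^1=1 (0,0):0^0=0 -> mex({0, 1}) = 2
G(3): splits (0,2):0^2=2 (1,1):1^1=0 (0,1):0^1=1 -> mex({0, 1, 2}) = 3
G(4): splits (0,3):0^3=3 (1,2):1^2=3 (0,2):0^2=2 (1,1):1^1=0 -> mex({0, 2, 3}) = 1
G(5): splits (0,4):0^1=1 (1,3):1^3=2 (2,2):2^2=0 (0,3):0^3=3 (1,2):1^2=3 -> mex({0, 1, 2, 3}) = 4
G(6) = mex({0, 1, 2, 4}) = 3
G(7) = mex({0, 1, 3, 4, 5}) = 2
G(8) = mex({0, 2, 3, 5, 6}) = 1
G(9) = mex({0, 1, 2, 3, 6, 7}) = 4
G(10) = mex({0, 1, 3, 4, 5, 7}) = 2
G(11) = mex({0, 1, 2, 3, 4, 5}) = 6
G(12) = mex({0, 1, 2, 3, 5, 6, 7}) = 4
G(13) = mex({0, 2, 3, 4, 6, 7}) = 1
G(14) = mex({0, 1, 4, 5, 6, 7}) = 2
G(15) = mex({0, 1, 2, 3, 4, 5, 6}) = 7
G(16) = mex({0, 2, 3, 5, 6, 7}) = 1
G(17) = mex({0, 1, 2, 3, 5, 6, 7}) = 4
Therefore G(17) = 4.

4


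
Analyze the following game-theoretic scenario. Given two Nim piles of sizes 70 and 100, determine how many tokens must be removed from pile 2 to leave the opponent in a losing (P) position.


Piles: 70 and 100
Current XOR: 70 XOR 100 = 34 (non-zero, so this is an N-position).
To make the XOR zero, we need to find a move that balances the piles.
For pile 2 (size 100): target = 100 XOR 34 = 70
We reduce pile 2 from 100 to 70.
Tokens removed: 100 - 70 = 30
Verification: 70 XOR 70 = 0

30


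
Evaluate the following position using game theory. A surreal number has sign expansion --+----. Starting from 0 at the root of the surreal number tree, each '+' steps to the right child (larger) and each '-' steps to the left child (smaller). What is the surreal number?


Sign expansion: --+----
Rule: track bounds (lo, hi), initially (-inf, +inf). On '+', the current value becomes lo and we move to the simplest number in (value, hi): value + 1 if hi = +inf, otherwise the midpoint (value + hi)/2. On '-', the current value becomes hi and we move to value - 1 if lo = -inf, otherwise the midpoint (lo + value)/2.
Start at 0.
Step 1: sign = -, move left. Bounds: (-inf, 0). Value = -1
Step 2: sign = -, move left. Bounds: (-inf, -1). Value = -2
Step 3: sign = +, move right. Bounds: (-2, -1). Value = -3/2
Step 4: sign = -, move left. Bounds: (-2, -3/2). Value = -7/4
Step 5: sign = -, move left. Bounds: (-2, -7/4). Value = -15/8
Step 6: sign = -, move left. Bounds: (-2, -15/8). Value = -31/16
Step 7: sign = -, move left. Bounds: (-2, -31/16). Value = -63/32
The surreal number with sign expansion --+---- is -63/32.

-63/32


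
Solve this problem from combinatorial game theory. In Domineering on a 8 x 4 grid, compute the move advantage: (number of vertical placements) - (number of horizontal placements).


Board is 8 x 4 (rows x cols).
Left (vertical) placements: (rows-1) * cols = 7 * 4 = 28
Right (horizontal) placements: rows * (cols-1) = 8 * 3 = 24
Advantage = Left - Right = 28 - 24 = 4

4


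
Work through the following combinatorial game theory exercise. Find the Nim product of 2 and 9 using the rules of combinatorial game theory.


Nim multiplication is bilinear over XOR: (u XOR v) * w = (u*w) XOR (v*w).
So we split each operand into its bit components and XOR the pairwise Nim products.
2 = 2 (as XOR of powers of 2).
9 = 1 + 8 (as XOR of powers of 2).
Using the standard Nim-product table on single bits:
  2*2 = 3,   2*4 = 8,   2*8 = 12,
  4*4 = 6,   4*8 = 11,  8*8 = 13,
and  1*x = x (identity), k*l = l*k (commutative).
Pairwise Nim products:
  2 * 1 = 2
  2 * 8 = 12
XOR them: 2 XOR 12 = 14.
Result: 2 * 9 = 14 (in Nim).

14


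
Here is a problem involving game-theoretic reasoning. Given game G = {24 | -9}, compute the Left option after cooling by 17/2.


Original game: {24 | -9} (a switch {a | b} with a > b).
Cooling by t (for t below the temperature (a - b)/2 = 33/2) taxes each move by t: {a | b} cooled by t is {a - t | b + t}.
Cooling amount: t = 17/2
Cooled Left option: 24 - 17/2 = 31/2
Cooled Right option: -9 + 17/2 = -1/2
Cooled game: {31/2 | -1/2}
Left option = 31/2

31/2


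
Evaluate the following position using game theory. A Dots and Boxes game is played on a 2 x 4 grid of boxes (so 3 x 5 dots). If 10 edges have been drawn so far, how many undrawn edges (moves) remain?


Grid: 2 x 4 boxes, i.e. 3 rows and 5 columns of dots.
Horizontal edges: (rows + 1) * cols = 3 * 4 = 12
Vertical edges: rows * (cols + 1) = 2 * 5 = 10
Total edges: 12 + 10 = 22
Edges drawn: 10
Remaining: 22 - 10 = 12

12


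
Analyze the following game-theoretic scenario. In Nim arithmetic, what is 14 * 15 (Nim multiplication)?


Nim multiplication is bilinear over XOR: (u XOR v) * w = (u*w) XOR (v*w).
So we split each operand into its bit components and XOR the pairwise Nim products.
14 = 2 + 4 + 8 (as XOR of powers of 2).
15 = 1 + 2 + 4 + 8 (as XOR of powers of 2).
Using the standard Nim-product table on single bits:
  2*2 = 3,   2*4 = 8,   2*8 = 12,
  4*4 = 6,   4*8 = 11,  8*8 = 13,
and  1*x = x (identity), k*l = l*k (commutative).
Pairwise Nim products:
  2 * 1 = 2
  2 * 2 = 3
  2 * 4 = 8
  2 * 8 = 12
  4 * 1 = 4
  4 * 2 = 8
  4 * 4 = 6
  4 * 8 = 11
  8 * 1 = 8
  8 * 2 = 12
  8 * 4 = 11
  8 * 8 = 13
XOR them: 2 XOR 3 XOR 8 XOR 12 XOR 4 XOR 8 XOR 6 XOR 11 XOR 8 XOR 12 XOR 11 XOR 13 = 6.
Result: 14 * 15 = 6 (in Nim).

6


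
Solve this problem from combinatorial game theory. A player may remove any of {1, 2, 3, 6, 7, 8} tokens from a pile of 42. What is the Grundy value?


The subtraction set is S = {1, 2, 3, 6, 7, 8}.
G(k) = mex{ G(k - s) : s in S, s <= k }. We compute iteratively: G(0) = 0.
G(1) = mex({0}) = 1
G(2) = mex({0, 1}) = 2
G(3) = mex({0, 1, 2}) = 3
G(4) = mex({1, 2, 3}) = 0
G(5) = mex({0, 2, 3}) = 1
G(6) = mex({0, 1, 3}) = 2
G(7) = mex({0, 1, 2}) = 3
G(8) = mex({0, 1, 2, 3}) = 4
G(9) = mex({1, 2, 3, 4}) = 0
G(10) = mex({0, 2, 3, 4}) = 1
G(11) = mex({0, 1, 3, 4}) = 2
G(12) = mex({0, 1, 2}) = 3
G(13) = mex({1, 2, 3}) = 0
G(14) = mex({0, 2, 3, 4}) = 1
G(15) = mex({0, 1, 3, 4}) = 2
G(16) = mex({0, 1, 2, 4}) = 3
Observe that G(9)..G(16) = 0, 1, 2, 3, 0, 1, 2, 3 repeats G(0)..G(7) = 0, 1, 2, 3, 0, 1, 2, 3.
For k >= max(S) = 8, G(k) is determined by the previous 8 values G(k-8)..G(k-1); a window of 8 consecutive values has recurred shifted by 9, so by induction G(k + 9) = G(k) for all k >= 0: the sequence is periodic from the start with period 9.
One period: G(0..8) = 0, 1, 2, 3, 0, 1, 2, 3, 4.
42 mod 9 = 6, so G(42) = G(6) = 2.

2


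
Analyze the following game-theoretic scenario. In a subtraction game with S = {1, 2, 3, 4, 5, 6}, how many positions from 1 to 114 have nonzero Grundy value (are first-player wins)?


Subtraction set S = {1, 2, 3, 4, 5, 6}, so G(n) = n mod 7.
G(n) = 0 when n is a multiple of 7.
Multiples of 7 in [1, 114]: 16
N-positions (nonzero Grundy) = 114 - 16 = 98

98


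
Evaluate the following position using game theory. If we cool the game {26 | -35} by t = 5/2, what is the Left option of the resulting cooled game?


Original game: {26 | -35} (a switch {a | b} with a > b).
Cooling by t (for t below the temperature (a - b)/2 = 61/2) taxes each move by t: {a | b} cooled by t is {a - t | b + t}.
Cooling amount: t = 5/2
Cooled Left option: 26 - 5/2 = 47/2
Cooled Right option: -35 + 5/2 = -65/2
Cooled game: {47/2 | -65/2}
Left option = 47/2

47/2


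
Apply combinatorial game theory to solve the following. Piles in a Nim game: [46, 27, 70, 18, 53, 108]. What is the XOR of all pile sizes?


We need the XOR (exclusive or) of all pile sizes.
After XOR-ing pile 1 (size 46): 0 XOR 46 = 46
After XOR-ing pile 2 (size 27): 46 XOR 27 = 53
After XOR-ing pile 3 (size 70): 53 XOR 70 = 115
After XOR-ing pile 4 (size 18): 115 XOR 18 = 97
After XOR-ing pile 5 (size 53): 97 XOR 53 = 84
After XOR-ing pile 6 (size 108): 84 XOR 108 = 56
The Nim-value of this position is 56.

56


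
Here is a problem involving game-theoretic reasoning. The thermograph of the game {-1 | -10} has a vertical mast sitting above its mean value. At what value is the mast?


Game = {-1 | -10}, a switch {a | b} with numbers a > b.
Its thermograph has left wall a - t and right wall b + t, which meet at t = (a - b)/2, where both equal (a + b)/2. So the mast (mean value) is at (a + b)/2.
Mean = (-1 + (-10))/2 = -11/2 = -11/2

-11/2


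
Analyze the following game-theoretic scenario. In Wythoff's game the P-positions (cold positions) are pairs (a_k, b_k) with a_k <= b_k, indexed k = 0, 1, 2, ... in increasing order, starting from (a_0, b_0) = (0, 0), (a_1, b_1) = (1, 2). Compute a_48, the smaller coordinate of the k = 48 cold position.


By Wythoff's theorem, a_k = floor(k * phi) and b_k = floor(k * phi^2) = a_k + k, where phi = (1 + sqrt(5))/2 is the golden ratio.
phi = (1 + sqrt(5))/2 = 1.618034
k = 48
k * phi = 48 * 1.618034 = 77.665631
a_48 = floor(k * phi) = 77

77


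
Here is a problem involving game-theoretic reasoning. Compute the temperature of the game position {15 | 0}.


The game is {15 | 0}, a switch {a | b} with numbers a > b.
Cooling {a | b} by t gives {a - t | b + t}, which stops being hot when a - t = b + t, i.e. at t = (a - b)/2. So the temperature of a switch is (a - b)/2.
Temperature = (Left option - Right option) / 2
= (15 - (0)) / 2
= 15 / 2
= 15/2

15/2


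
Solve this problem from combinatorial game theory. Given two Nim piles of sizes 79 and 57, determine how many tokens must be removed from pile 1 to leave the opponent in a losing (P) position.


Piles: 79 and 57
Current XOR: 79 XOR 57 = 118 (non-zero, so this is an N-position).
To make the XOR zero, we need to find a move that balances the piles.
For pile 1 (size 79): target = 79 XOR 118 = 57
We reduce pile 1 from 79 to 57.
Tokens removed: 79 - 57 = 22
Verification: 57 XOR 57 = 0

22


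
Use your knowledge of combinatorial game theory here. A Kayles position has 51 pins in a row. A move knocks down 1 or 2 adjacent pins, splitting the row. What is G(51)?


Kayles: a move removes 1 or 2 adjacent pins from a contiguous row.
Removing pins from a row of k leaves two independent rows (a, b) with a + b = k - 1 (one pin) or a + b = k - 2 (two pins); an end removal gives a = 0.
By Sprague-Grundy, G(k) = mex{ G(a) XOR G(b) } over all these splits. G(0) = 0.
G(1): splits (0,0):0^0=0 -> mex({0}) = 1
G(2): splits (0,1):0^1=1 (0,0):0^0=0 -> mex({0, 1}) = 2
G(3): splits (0,2):0^2=2 (1,1):1^1=0 (0,1):0^1=1 -> mex({0, 1, 2}) = 3
G(4): splits (0,3):0^3=3 (1,2):1^2=3 (0,2):0^2=2 (1,1):1^1=0 -> mex({0, 2, 3}) = 1
G(5): splits (0,4):0^1=1 (1,3):1^3=2 (2,2):2^2=0 (0,3):0^3=3 (1,2):1^2=3 -> mex({0, 1, 2, 3}) = 4
G(6) = mex({0, 1, 2, 4}) = 3
G(7) = mex({0, 1, 3, 4, 5}) = 2
G(8) = mex({0, 2, 3, 5, 6}) = 1
G(9) = mex({0, 1, 2, 3, 6, 7}) = 4
G(10) = mex({0, 1, 3, 4, 5, 7}) = 2
G(11) = mex({0, 1, 2, 3, 4, 5}) = 6
G(12) = mex({0, 1, 2, 3, 5, 6, 7}) = 4
G(13) = mex({0, 2, 3, 4, 6, 7}) = 1
G(14) = mex({0, 1, 4, 5, 6, 7}) = 2
G(15) = mex({0, 1, 2, 3, 4, 5, 6}) = 7
G(16) = mex({0, 2, 3, 5, 6, 7}) = 1
G(17) = mex({0, 1, 2, 3, 5, 6, 7}) = 4
G(18) = mex({0, 1, 2, 4, 5, 6}) = 3
G(19) = mex({0, 1, 3, 4, 5, 7}) = 2
G(20) = mex({0, 2, 3, 4, 5, 6, 7}) = 1
G(21) = mex({0, 1, 2, 3, 5, 6, 7}) = 4
G(22) = mex({0, 1, 2, 3, 4, 5, 7}) = 6
G(23) = mex({0, 1, 2, 3, 4, 5, 6}) = 7
G(24) = mex({0, 1, 2, 3, 5, 6, 7}) = 4
G(25) = mex({0, 2, 3, 4, 6, 7}) = 1
G(26) = mex({0, 1, 3, 4, 5, 6, 7}) = 2
G(27) = mex({0, 1, 2, 3, 4, 5, 6, 7}) = 8
G(28) = mex({0, 1, 2, 3, 4, 6, 7, 8}) = 5
G(29) = mex({0, 1, 2, 3, 5, 6, 7, 8, 9}) = 4
G(30) = mex({0, 1, 2, 3, 4, 5, 6, 9, 10}) = 7
G(31) = mex({0, 1, 3, 4, 5, 7, 10, 11}) = 2
G(32) = mex({0, 2, 3, 4, 5, 6, 7, 9, 11}) = 1
G(33) = mex({0, 1, 2, 3, 4, 5, 6, 7, 9, 12}) = 8
G(34) = mex({0, 1, 2, 3, 4, 5, 7, 8, 11, 12}) = 6
G(35) = mex({0, 1, 2, 3, 4, 5, 6, 8, 9, 10, 11}) = 7
G(36) = mex({0, 1, 2, 3, 5, 6, 7, 9, 10}) = 4
G(37) = mex({0, 2, 3, 4, 6, 7, 9, 10, 11, 12}) = 1
G(38) = mex({0, 1, 3, 4, 5, 6, 7, 9, 10, 11, 12}) = 2
G(39) = mex({0, 1, 2, 4, 5, 6, 7, 9, 10, 12, 14}) = 3
G(40) = mex({0, 2, 3, 4, 6, 7, 11, 12, 14}) = 1
G(41) = mex({0, 1, 2, 3, 5, 6, 7, 9, 10, 11, 12}) = 4
G(42) = mex({0, 1, 2, 3, 4, 5, 6, 9, 10}) = 7
G(43) = mex({0, 1, 3, 4, 5, 7, 9, 10, 12, 15}) = 2
G(44) = mex({0, 2, 3, 4, 5, 6, 7, 9, 10, 12, 15}) = 1
G(45) = mex({0, 1, 2, 3, 4, 5, 6, 7, 9, 10, 12, 14}) = 8
G(46) = mex({0, 1, 3, 4, 5, 7, 8, 11, 12, 14}) = 2
G(47) = mex({0, 1, 2, 3, 4, 5, 6, 8, 9, 10, 11, 12}) = 7
G(48) = mex({0, 1, 2, 3, 5, 6, 7, 9, 10}) = 4
G(49) = mex({0, 2, 3, 4, 6, 7, 9, 10, 11, 12, 15}) = 1
G(50) = mex({0, 1, 4, 5, 6, 7, 9, 11, 12, 14, 15}) = 2
G(51) = mex({0, 1, 2, 3, 4, 5, 6, 7, 9, 12, 14, 15}) = 8
Therefore G(51) = 8.

8


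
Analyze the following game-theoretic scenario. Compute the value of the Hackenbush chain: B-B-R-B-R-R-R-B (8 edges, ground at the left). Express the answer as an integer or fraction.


Edges (from ground): B-B-R-B-R-R-R-B
By Berlekamp's sign-expansion rule, a Blue-Red Hackenbush stalk has the value of the surreal number whose sign sequence is the edge sequence with B -> + and R -> -.
Sign sequence: ++-+---+
Trace the sign expansion in the surreal number tree, starting from 0:
Edge 1: B (sign +) -> bounds (0, +inf), value = 1
Edge 2: B (sign +) -> bounds (1, +inf), value = 2
Edge 3: R (sign -) -> bounds (1, 2), value = 3/2
Edge 4: B (sign +) -> bounds (3/2, 2), value = 7/4
Edge 5: R (sign -) -> bounds (3/2, 7/4), value = 13/8
Edge 6: R (sign -) -> bounds (3/2, 13/8), value = 25/16
Edge 7: R (sign -) -> bounds (3/2, 25/16), value = 49/32
Edge 8: B (sign +) -> bounds (49/32, 25/16), value = 99/64
Game value = 99/64

99/64


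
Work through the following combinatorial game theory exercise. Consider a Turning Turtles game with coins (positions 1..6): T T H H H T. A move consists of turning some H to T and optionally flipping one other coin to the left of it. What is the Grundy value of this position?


Coins: T T H H H T
Key fact: a single head at position k behaves exactly like a Nim heap of size k (turning it to T and optionally flipping a coin at j < k corresponds to moving the heap from k to j, or to 0), and heads combine as a disjunctive sum (two heads at the same place would cancel, matching j XOR j = 0). So the Nim-value is the XOR of the 1-indexed positions of the heads.
Face-up positions (1-indexed): [3, 4, 5]
XOR 0 with 3: 0 XOR 3 = 3
XOR 3 with 4: 3 XOR 4 = 7
XOR 7 with 5: 7 XOR 5 = 2
Nim-value = 2

2


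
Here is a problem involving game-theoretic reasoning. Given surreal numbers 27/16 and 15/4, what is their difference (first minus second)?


x = 27/16, y = 15/4
Converting to common denominator: 16
x = 27/16, y = 60/16
x - y = 27/16 - 15/4 = -33/16

-33/16


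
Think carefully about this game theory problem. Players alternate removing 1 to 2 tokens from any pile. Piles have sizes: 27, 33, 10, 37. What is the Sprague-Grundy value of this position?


Subtraction set: {1, 2}
For this subtraction set, G(n) = n mod 3 (period = max + 1 = 3).
Pile 1 (size 27): G(27) = 27 mod 3 = 0
Pile 2 (size 33): G(33) = 33 mod 3 = 0
Pile 3 (size 10): G(10) = 10 mod 3 = 1
Pile 4 (size 37): G(37) = 37 mod 3 = 1
Total Grundy value = XOR of all: 0 XOR 0 XOR 1 XOR 1 = 0

0


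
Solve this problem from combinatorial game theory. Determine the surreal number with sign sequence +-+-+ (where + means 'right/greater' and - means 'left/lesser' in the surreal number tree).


Sign expansion: +-+-+
Rule: track bounds (lo, hi), initially (-inf, +inf). On '+', the current value becomes lo and we move to the simplest number in (value, hi): value + 1 if hi = +inf, otherwise the midpoint (value + hi)/2. On '-', the current value becomes hi and we move to value - 1 if lo = -inf, otherwise the midpoint (lo + value)/2.
Start at 0.
Step 1: sign = +, move right. Bounds: (0, +inf). Value = 1
Step 2: sign = -, move left. Bounds: (0, 1). Value = 1/2
Step 3: sign = +, move right. Bounds: (1/2, 1). Value = 3/4
Step 4: sign = -, move left. Bounds: (1/2, 3/4). Value = 5/8
Step 5: sign = +, move right. Bounds: (5/8, 3/4). Value = 11/16
The surreal number with sign expansion +-+-+ is 11/16.

11/16


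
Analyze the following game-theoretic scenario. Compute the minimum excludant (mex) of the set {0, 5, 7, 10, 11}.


Set = {0, 5, 7, 10, 11}
0 is in the set.
1 is NOT in the set. This is the mex.
mex = 1

1


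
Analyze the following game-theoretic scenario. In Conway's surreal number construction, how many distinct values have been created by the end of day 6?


Day 0: {|} = 0 is born. Count = 1.
Day n: the number of surreal numbers born by day n is 2^(n+1) - 1.
By day 0: 2^1 - 1 = 1
By day 1: 2^2 - 1 = 3
By day 2: 2^3 - 1 = 7
By day 3: 2^4 - 1 = 15
By day 4: 2^5 - 1 = 31
By day 5: 2^6 - 1 = 63
By day 6: 2^7 - 1 = 127
By day 6: 127 surreal numbers.

127


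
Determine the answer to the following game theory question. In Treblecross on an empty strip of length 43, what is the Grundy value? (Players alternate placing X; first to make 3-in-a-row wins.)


Treblecross: place X on empty cells; 3-in-a-row wins.
Playing within two cells of an existing X lets the opponent win at once, so sensible play treats the cells i-2..i+2 around each X as dead. The player left with no safe cell loses, so this is a normal-play take-away game on strips of safe cells.
Placing X at cell i (0-indexed) of a strip of k safe cells leaves independent strips of sizes max(0, i-2) and max(0, k-i-3). Hence G(k) = mex{ G(max(0,i-2)) XOR G(max(0,k-i-3)) : 0 <= i < k }, with G(0) = 0.
G(1): splits (0,0):0^0=0 -> mex({0}) = 1
G(2): splits (0,0):0^0=0 -> mex({0}) = 1
G(3): splits (0,0):0^0=0 -> mex({0}) = 1
G(4): splits (0,1):0^1=1 (0,0):0^0=0 -> mex({0, 1}) = 2
G(5): splits (0,2):0^1=1 (0,1):0^1=1 (0,0):0^0=0 -> mex({0, 1}) = 2
G(6) = mex({1}) = 0
G(7) = mex({0, 1, 2}) = 3
G(8) = mex({0, 1, 2}) = 3
G(9) = mex({0, 2}) = 1
G(10) = mex({0, 2, 3}) = 1
G(11) = mex({0, 3}) = 1
G(12) = mex({1, 3}) = 0
G(13) = mex({0, 1, 2, 3}) = 4
G(14) = mex({0, 1, 2}) = 3
G(15) = mex({0, 1, 2}) = 3
G(16) = mex({0, 1, 2, 4}) = 3
G(17) = mex({0, 1, 3, 4}) = 2
G(18) = mex({0, 1, 3, 4}) = 2
G(19) = mex({0, 1, 3, 5}) = 2
G(20) = mex({0, 1, 2, 3, 5}) = 4
G(21) = mex({0, 1, 2, 3, 5}) = 4
G(22) = mex({1, 2, 6}) = 0
G(23) = mex({0, 1, 2, 3, 4, 6}) = 5
G(24) = mex({0, 1, 2, 3, 4}) = 5
G(25) = mex({0, 1, 3, 4, 7}) = 2
G(26) = mex({0, 1, 3, 4, 5, 7}) = 2
G(27) = mex({0, 1, 3, 5}) = 2
G(28) = mex({0, 1, 2, 5}) = 3
G(29) = mex({0, 1, 2, 4, 5, 6}) = 3
G(30) = mex({1, 2, 4, 6}) = 0
G(31) = mex({0, 1, 2, 3, 4, 6}) = 5
G(32) = mex({1, 2, 3, 4, 7}) = 0
G(33) = mex({0, 3, 7}) = 1
G(34) = mex({0, 2, 3, 5, 7}) = 1
G(35) = mex({0, 2, 3, 5, 6}) = 1
G(36) = mex({0, 1, 2, 5, 6}) = 3
G(37) = mex({0, 1, 2, 4, 5, 6}) = 3
G(38) = mex({0, 1, 2, 4}) = 3
G(39) = mex({0, 1, 2, 3, 4, 7}) = 5
G(40) = mex({0, 1, 2, 3, 4, 5, 7}) = 6
G(41) = mex({0, 1, 2, 3, 5, 7}) = 4
G(42) = mex({0, 1, 2, 3, 5, 6, 7}) = 4
G(43) = mex({0, 2, 3, 5, 6}) = 1
Therefore G(43) = 1.

1


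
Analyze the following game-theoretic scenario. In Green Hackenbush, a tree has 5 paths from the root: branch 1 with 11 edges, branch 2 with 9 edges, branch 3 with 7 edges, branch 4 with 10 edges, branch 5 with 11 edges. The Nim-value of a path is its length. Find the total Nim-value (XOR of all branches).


The tree has 5 branches from the ground vertex.
In Green Hackenbush, the Nim-value of a simple path of length k is k.
Branch 1: length 11, Nim-value = 11
Branch 2: length 9, Nim-value = 9
Branch 3: length 7, Nim-value = 7
Branch 4: length 10, Nim-value = 10
Branch 5: length 11, Nim-value = 11
Total Nim-value = XOR of all branch values:
0 XOR 11 = 11
11 XOR 9 = 2
2 XOR 7 = 5
5 XOR 10 = 15
15 XOR 11 = 4
Nim-value of the tree = 4

4


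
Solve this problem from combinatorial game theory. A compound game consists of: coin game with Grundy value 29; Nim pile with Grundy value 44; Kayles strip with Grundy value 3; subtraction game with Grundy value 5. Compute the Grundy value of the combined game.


By the Sprague-Grundy theorem, the Grundy value of a sum of games is the XOR of individual Grundy values.
coin game: Grundy value = 29. Running XOR: 0 XOR 29 = 29
Nim pile: Grundy value = 44. Running XOR: 29 XOR 44 = 49
Kayles strip: Grundy value = 3. Running XOR: 49 XOR 3 = 50
subtraction game: Grundy value = 5. Running XOR: 50 XOR 5 = 55
The combined Grundy value is 55.

55


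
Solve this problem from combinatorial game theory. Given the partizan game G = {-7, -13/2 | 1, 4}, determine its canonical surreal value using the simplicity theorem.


Left options: {-7, -13/2}, max = -13/2
Right options: {1, 4}, min = 1
All options are numbers and max(Left) < min(Right), so by the simplicity theorem the value is the simplest (earliest-born) number strictly between -13/2 and 1.
Integers -6 through 0 all lie strictly between -13/2 and 1.
Among integers, the simplest (lowest birthday = smallest |n|; 0 is born on day 0, +-n on day n) is 0.
No non-integer in the interval can be simpler: if x is a non-integer in the interval, then floor(x) or ceil(x) also lies in the interval (the interval contains an integer), and both are proper prefixes of x's sign expansion, i.e. born earlier. So the game value is 0.
Game value = 0

0


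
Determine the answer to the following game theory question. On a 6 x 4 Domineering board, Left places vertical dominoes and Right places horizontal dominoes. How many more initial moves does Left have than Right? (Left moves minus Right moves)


Board is 6 x 4 (rows x cols).
Left (vertical) placements: (rows-1) * cols = 5 * 4 = 20
Right (horizontal) placements: rows * (cols-1) = 6 * 3 = 18
Advantage = Left - Right = 20 - 18 = 2

2


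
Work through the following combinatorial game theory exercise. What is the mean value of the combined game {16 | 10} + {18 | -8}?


G1 = {16 | 10}, G2 = {18 | -8}
Each is a switch {a | b} with numbers a > b; its mean value is (a + b)/2, and mean value is additive over game sums: m(G1 + G2) = m(G1) + m(G2).
Mean of G1 = (16 + (10))/2 = 26/2 = 13
Mean of G2 = (18 + (-8))/2 = 10/2 = 5
Mean of G1 + G2 = 13 + 5 = 18

18


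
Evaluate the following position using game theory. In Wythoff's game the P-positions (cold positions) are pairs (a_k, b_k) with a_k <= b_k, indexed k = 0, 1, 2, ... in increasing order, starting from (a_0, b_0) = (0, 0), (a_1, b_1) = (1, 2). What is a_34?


By Wythoff's theorem, a_k = floor(k * phi) and b_k = floor(k * phi^2) = a_k + k, where phi = (1 + sqrt(5))/2 is the golden ratio.
phi = (1 + sqrt(5))/2 = 1.618034
k = 34
k * phi = 34 * 1.618034 = 55.013156
a_34 = floor(k * phi) = 55

55


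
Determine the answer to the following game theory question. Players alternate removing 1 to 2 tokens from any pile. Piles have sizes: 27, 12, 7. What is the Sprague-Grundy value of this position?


Subtraction set: {1, 2}
For this subtraction set, G(n) = n mod 3 (period = max + 1 = 3).
Pile 1 (size 27): G(27) = 27 mod 3 = 0
Pile 2 (size 12): G(12) = 12 mod 3 = 0
Pile 3 (size 7): G(7) = 7 mod 3 = 1
Total Grundy value = XOR of all: 0 XOR 0 XOR 1 = 1

1


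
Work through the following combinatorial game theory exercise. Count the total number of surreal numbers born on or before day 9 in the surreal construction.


Day 0: {|} = 0 is born. Count = 1.
Day n: the number of surreal numbers born by day n is 2^(n+1) - 1.
By day 0: 2^1 - 1 = 1
By day 1: 2^2 - 1 = 3
By day 2: 2^3 - 1 = 7
By day 3: 2^4 - 1 = 15
By day 4: 2^5 - 1 = 31
By day 5: 2^6 - 1 = 63
By day 6: 2^7 - 1 = 127
By day 7: 2^8 - 1 = 255
By day 8: 2^9 - 1 = 511
By day 9: 2^10 - 1 = 1023
By day 9: 1023 surreal numbers.

1023


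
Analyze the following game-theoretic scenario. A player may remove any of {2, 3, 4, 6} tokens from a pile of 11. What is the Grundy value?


The subtraction set is S = {2, 3, 4, 6}.
G(k) = mex{ G(k - s) : s in S, s <= k }. We compute iteratively: G(0) = 0.
G(1) = mex({}) = 0
G(2) = mex({0}) = 1
G(3) = mex({0}) = 1
G(4) = mex({0, 1}) = 2
G(5) = mex({0, 1}) = 2
G(6) = mex({0, 1, 2}) = 3
G(7) = mex({0, 1, 2}) = 3
G(8) = mex({1, 2, 3}) = 0
G(9) = mex({1, 2, 3}) = 0
G(10) = mex({0, 2, 3}) = 1
G(11) = mex({0, 2, 3}) = 1
Therefore G(11) = 1.

1


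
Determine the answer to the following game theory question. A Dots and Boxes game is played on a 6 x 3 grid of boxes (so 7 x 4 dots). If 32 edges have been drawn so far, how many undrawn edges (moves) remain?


Grid: 6 x 3 boxes, i.e. 7 rows and 4 columns of dots.
Horizontal edges: (rows + 1) * cols = 7 * 3 = 21
Vertical edges: rows * (cols + 1) = 6 * 4 = 24
Total edges: 21 + 24 = 45
Edges drawn: 32
Remaining: 45 - 32 = 13

13


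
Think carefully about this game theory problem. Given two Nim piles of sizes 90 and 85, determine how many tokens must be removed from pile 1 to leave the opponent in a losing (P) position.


Piles: 90 and 85
Current XOR: 90 XOR 85 = 15 (non-zero, so this is an N-position).
To make the XOR zero, we need to find a move that balances the piles.
For pile 1 (size 90): target = 90 XOR 15 = 85
We reduce pile 1 from 90 to 85.
Tokens removed: 90 - 85 = 5
Verification: 85 XOR 85 = 0

5


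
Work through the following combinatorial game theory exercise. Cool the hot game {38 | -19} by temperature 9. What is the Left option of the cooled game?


Original game: {38 | -19} (a switch {a | b} with a > b).
Cooling by t (for t below the temperature (a - b)/2 = 57/2) taxes each move by t: {a | b} cooled by t is {a - t | b + t}.
Cooling amount: t = 9
Cooled Left option: 38 - 9 = 29
Cooled Right option: -19 + 9 = -10
Cooled game: {29 | -10}
Left option = 29

29


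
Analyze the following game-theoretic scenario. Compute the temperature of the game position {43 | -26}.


The game is {43 | -26}, a switch {a | b} with numbers a > b.
Cooling {a | b} by t gives {a - t | b + t}, which stops being hot when a - t = b + t, i.e. at t = (a - b)/2. So the temperature of a switch is (a - b)/2.
Temperature = (Left option - Right option) / 2
= (43 - (-26)) / 2
= 69 / 2
= 69/2

69/2


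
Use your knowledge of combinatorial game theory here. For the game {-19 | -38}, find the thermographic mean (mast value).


Game = {-19 | -38}, a switch {a | b} with numbers a > b.
Its thermograph has left wall a - t and right wall b + t, which meet at t = (a - b)/2, where both equal (a + b)/2. So the mast (mean value) is at (a + b)/2.
Mean = (-19 + (-38))/2 = -57/2 = -57/2

-57/2


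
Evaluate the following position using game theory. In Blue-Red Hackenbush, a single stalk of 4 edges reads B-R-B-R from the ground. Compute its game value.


Edges (from ground): B-R-B-R
By Berlekamp's sign-expansion rule, a Blue-Red Hackenbush stalk has the value of the surreal number whose sign sequence is the edge sequence with B -> + and R -> -.
Sign sequence: +-+-
Trace the sign expansion in the surreal number tree, starting from 0:
Edge 1: B (sign +) -> bounds (0, +inf), value = 1
Edge 2: R (sign -) -> bounds (0, 1), value = 1/2
Edge 3: B (sign +) -> bounds (1/2, 1), value = 3/4
Edge 4: R (sign -) -> bounds (1/2, 3/4), value = 5/8
Game value = 5/8

5/8


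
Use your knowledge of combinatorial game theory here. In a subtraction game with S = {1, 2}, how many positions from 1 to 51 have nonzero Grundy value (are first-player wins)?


Subtraction set S = {1, 2}, so G(n) = n mod 3.
G(n) = 0 when n is a multiple of 3.
Multiples of 3 in [1, 51]: 17
N-positions (nonzero Grundy) = 51 - 17 = 34

34


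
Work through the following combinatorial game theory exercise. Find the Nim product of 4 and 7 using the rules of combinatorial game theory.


Nim multiplication is bilinear over XOR: (u XOR v) * w = (u*w) XOR (v*w).
So we split each operand into its bit components and XOR the pairwise Nim products.
4 = 4 (as XOR of powers of 2).
7 = 1 + 2 + 4 (as XOR of powers of 2).
Using the standard Nim-product table on single bits:
  2*2 = 3,   2*4 = 8,   2*8 = 12,
  4*4 = 6,   4*8 = 11,  8*8 = 13,
and  1*x = x (identity), k*l = l*k (commutative).
Pairwise Nim products:
  4 * 1 = 4
  4 * 2 = 8
  4 * 4 = 6
XOR them: 4 XOR 8 XOR 6 = 10.
Result: 4 * 7 = 10 (in Nim).

10


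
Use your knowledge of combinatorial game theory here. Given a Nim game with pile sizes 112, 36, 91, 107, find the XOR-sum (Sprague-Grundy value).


We need the XOR (exclusive or) of all pile sizes.
After XOR-ing pile 1 (size 112): 0 XOR 112 = 112
After XOR-ing pile 2 (size 36): 112 XOR 36 = 84
After XOR-ing pile 3 (size 91): 84 XOR 91 = 15
After XOR-ing pile 4 (size 107): 15 XOR 107 = 100
The Nim-value of this position is 100.

100


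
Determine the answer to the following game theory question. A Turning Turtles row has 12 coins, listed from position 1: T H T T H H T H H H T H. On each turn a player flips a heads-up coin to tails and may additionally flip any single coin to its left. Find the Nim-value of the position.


Coins: T H T T H H T H H H T H
Key fact: a single head at position k behaves exactly like a Nim heap of size k (turning it to T and optionally flipping a coin at j < k corresponds to moving the heap from k to j, or to 0), and heads combine as a disjunctive sum (two heads at the same place would cancel, matching j XOR j = 0). So the Nim-value is the XOR of the 1-indexed positions of the heads.
Face-up positions (1-indexed): [2, 5, 6, 8, 9, 10, 12]
XOR 0 with 2: 0 XOR 2 = 2
XOR 2 with 5: 2 XOR 5 = 7
XOR 7 with 6: 7 XOR 6 = 1
XOR 1 with 8: 1 XOR 8 = 9
XOR 9 with 9: 9 XOR 9 = 0
XOR 0 with 10: 0 XOR 10 = 10
XOR 10 with 12: 10 XOR 12 = 6
Nim-value = 6

6


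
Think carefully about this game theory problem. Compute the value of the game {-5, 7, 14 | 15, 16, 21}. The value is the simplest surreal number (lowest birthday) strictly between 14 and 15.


Left options: {-5, 7, 14}, max = 14
Right options: {15, 16, 21}, min = 15
All options are numbers and max(Left) < min(Right), so by the simplicity theorem the value is the simplest (earliest-born) number strictly between 14 and 15.
No integer lies strictly between 14 and 15, so the value is the dyadic rational m/2^k in the interval with the smallest k (then m odd); search k = 1, 2, ...:
Denominator 2: 29/2 lies strictly between 14 and 15 -- found.
The simplest number in the interval is 29/2.
Game value = 29/2

29/2


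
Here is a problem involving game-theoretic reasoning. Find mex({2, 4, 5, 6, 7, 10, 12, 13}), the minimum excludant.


Set = {2, 4, 5, 6, 7, 10, 12, 13}
0 is NOT in the set. This is the mex.
mex = 0

0


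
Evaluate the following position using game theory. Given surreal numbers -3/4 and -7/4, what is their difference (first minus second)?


x = -3/4, y = -7/4
Converting to common denominator: 4
x = -3/4, y = -7/4
x - y = -3/4 - -7/4 = 1

1


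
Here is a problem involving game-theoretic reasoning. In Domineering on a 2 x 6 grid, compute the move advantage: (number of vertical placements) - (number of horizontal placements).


Board is 2 x 6 (rows x cols).
Left (vertical) placements: (rows-1) * cols = 1 * 6 = 6
Right (horizontal) placements: rows * (cols-1) = 2 * 5 = 10
Advantage = Left - Right = 6 - 10 = -4

-4


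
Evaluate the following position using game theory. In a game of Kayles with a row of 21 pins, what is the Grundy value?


Kayles: a move removes 1 or 2 adjacent pins from a contiguous row.
Removing pins from a row of k leaves two independent rows (a, b) with a + b = k - 1 (one pin) or a + b = k - 2 (two pins); an end removal gives a = 0.
By Sprague-Grundy, G(k) = mex{ G(a) XOR G(b) } over all these splits. G(0) = 0.
G(1): splits (0,0):0^0=0 -> mex({0}) = 1
G(2): splits (0,1):0^1=1 (0,0):0^0=0 -> mex({0, 1}) = 2
G(3): splits (0,2):0^2=2 (1,1):1^1=0 (0,1):0^1=1 -> mex({0, 1, 2}) = 3
G(4): splits (0,3):0^3=3 (1,2):1^2=3 (0,2):0^2=2 (1,1):1^1=0 -> mex({0, 2, 3}) = 1
G(5): splits (0,4):0^1=1 (1,3):1^3=2 (2,2):2^2=0 (0,3):0^3=3 (1,2):1^2=3 -> mex({0, 1, 2, 3}) = 4
G(6) = mex({0, 1, 2, 4}) = 3
G(7) = mex({0, 1, 3, 4, 5}) = 2
G(8) = mex({0, 2, 3, 5, 6}) = 1
G(9) = mex({0, 1, 2, 3, 6, 7}) = 4
G(10) = mex({0, 1, 3, 4, 5, 7}) = 2
G(11) = mex({0, 1, 2, 3, 4, 5}) = 6
G(12) = mex({0, 1, 2, 3, 5, 6, 7}) = 4
G(13) = mex({0, 2, 3, 4, 6, 7}) = 1
G(14) = mex({0, 1, 4, 5, 6, 7}) = 2
G(15) = mex({0, 1, 2, 3, 4, 5, 6}) = 7
G(16) = mex({0, 2, 3, 5, 6, 7}) = 1
G(17) = mex({0, 1, 2, 3, 5, 6, 7}) = 4
G(18) = mex({0, 1, 2, 4, 5, 6}) = 3
G(19) = mex({0, 1, 3, 4, 5, 7}) = 2
G(20) = mex({0, 2, 3, 4, 5, 6, 7}) = 1
G(21) = mex({0, 1, 2, 3, 5, 6, 7}) = 4
Therefore G(21) = 4.

4


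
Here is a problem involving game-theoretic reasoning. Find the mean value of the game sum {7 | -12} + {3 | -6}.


G1 = {7 | -12}, G2 = {3 | -6}
Each is a switch {a | b} with numbers a > b; its mean value is (a + b)/2, and mean value is additive over game sums: m(G1 + G2) = m(G1) + m(G2).
Mean of G1 = (7 + (-12))/2 = -5/2 = -5/2
Mean of G2 = (3 + (-6))/2 = -3/2 = -3/2
Mean of G1 + G2 = -5/2 + -3/2 = -4

-4


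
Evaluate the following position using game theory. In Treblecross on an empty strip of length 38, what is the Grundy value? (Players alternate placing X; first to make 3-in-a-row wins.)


Treblecross: place X on empty cells; 3-in-a-row wins.
Playing within two cells of an existing X lets the opponent win at once, so sensible play treats the cells i-2..i+2 around each X as dead. The player left with no safe cell loses, so this is a normal-play take-away game on strips of safe cells.
Placing X at cell i (0-indexed) of a strip of k safe cells leaves independent strips of sizes max(0, i-2) and max(0, k-i-3). Hence G(k) = mex{ G(max(0,i-2)) XOR G(max(0,k-i-3)) : 0 <= i < k }, with G(0) = 0.
G(1): splits (0,0):0^0=0 -> mex({0}) = 1
G(2): splits (0,0):0^0=0 -> mex({0}) = 1
G(3): splits (0,0):0^0=0 -> mex({0}) = 1
G(4): splits (0,1):0^1=1 (0,0):0^0=0 -> mex({0, 1}) = 2
G(5): splits (0,2):0^1=1 (0,1):0^1=1 (0,0):0^0=0 -> mex({0, 1}) = 2
G(6) = mex({1}) = 0
G(7) = mex({0, 1, 2}) = 3
G(8) = mex({0, 1, 2}) = 3
G(9) = mex({0, 2}) = 1
G(10) = mex({0, 2, 3}) = 1
G(11) = mex({0, 3}) = 1
G(12) = mex({1, 3}) = 0
G(13) = mex({0, 1, 2, 3}) = 4
G(14) = mex({0, 1, 2}) = 3
G(15) = mex({0, 1, 2}) = 3
G(16) = mex({0, 1, 2, 4}) = 3
G(17) = mex({0, 1, 3, 4}) = 2
G(18) = mex({0, 1, 3, 4}) = 2
G(19) = mex({0, 1, 3, 5}) = 2
G(20) = mex({0, 1, 2, 3, 5}) = 4
G(21) = mex({0, 1, 2, 3, 5}) = 4
G(22) = mex({1, 2, 6}) = 0
G(23) = mex({0, 1, 2, 3, 4, 6}) = 5
G(24) = mex({0, 1, 2, 3, 4}) = 5
G(25) = mex({0, 1, 3, 4, 7}) = 2
G(26) = mex({0, 1, 3, 4, 5, 7}) = 2
G(27) = mex({0, 1, 3, 5}) = 2
G(28) = mex({0, 1, 2, 5}) = 3
G(29) = mex({0, 1, 2, 4, 5, 6}) = 3
G(30) = mex({1, 2, 4, 6}) = 0
G(31) = mex({0, 1, 2, 3, 4, 6}) = 5
G(32) = mex({1, 2, 3, 4, 7}) = 0
G(33) = mex({0, 3, 7}) = 1
G(34) = mex({0, 2, 3, 5, 7}) = 1
G(35) = mex({0, 2, 3, 5, 6}) = 1
G(36) = mex({0, 1, 2, 5, 6}) = 3
G(37) = mex({0, 1, 2, 4, 5, 6}) = 3
G(38) = mex({0, 1, 2, 4}) = 3
Therefore G(38) = 3.

3


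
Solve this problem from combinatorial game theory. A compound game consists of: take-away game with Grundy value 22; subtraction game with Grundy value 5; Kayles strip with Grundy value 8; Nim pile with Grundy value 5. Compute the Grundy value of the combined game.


By the Sprague-Grundy theorem, the Grundy value of a sum of games is the XOR of individual Grundy values.
take-away game: Grundy value = 22. Running XOR: 0 XOR 22 = 22
subtraction game: Grundy value = 5. Running XOR: 22 XOR 5 = 19
Kayles strip: Grundy value = 8. Running XOR: 19 XOR 8 = 27
Nim pile: Grundy value = 5. Running XOR: 27 XOR 5 = 30
The combined Grundy value is 30.

30


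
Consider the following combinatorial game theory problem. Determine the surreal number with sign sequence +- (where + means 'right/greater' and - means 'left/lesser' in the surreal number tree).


Sign expansion: +-
Rule: track bounds (lo, hi), initially (-inf, +inf). On '+', the current value becomes lo and we move to the simplest number in (value, hi): value + 1 if hi = +inf, otherwise the midpoint (value + hi)/2. On '-', the current value becomes hi and we move to value - 1 if lo = -inf, otherwise the midpoint (lo + value)/2.
Start at 0.
Step 1: sign = +, move right. Bounds: (0, +inf). Value = 1
Step 2: sign = -, move left. Bounds: (0, 1). Value = 1/2
The surreal number with sign expansion +- is 1/2.

1/2


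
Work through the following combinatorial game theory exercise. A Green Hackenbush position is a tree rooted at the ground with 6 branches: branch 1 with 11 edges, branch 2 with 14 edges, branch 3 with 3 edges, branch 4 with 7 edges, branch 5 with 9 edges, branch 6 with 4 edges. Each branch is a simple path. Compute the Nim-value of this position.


The tree has 6 branches from the ground vertex.
In Green Hackenbush, the Nim-value of a simple path of length k is k.
Branch 1: length 11, Nim-value = 11
Branch 2: length 14, Nim-value = 14
Branch 3: length 3, Nim-value = 3
Branch 4: length 7, Nim-value = 7
Branch 5: length 9, Nim-value = 9
Branch 6: length 4, Nim-value = 4
Total Nim-value = XOR of all branch values:
0 XOR 11 = 11
11 XOR 14 = 5
5 XOR 3 = 6
6 XOR 7 = 1
1 XOR 9 = 8
8 XOR 4 = 12
Nim-value of the tree = 12

12
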